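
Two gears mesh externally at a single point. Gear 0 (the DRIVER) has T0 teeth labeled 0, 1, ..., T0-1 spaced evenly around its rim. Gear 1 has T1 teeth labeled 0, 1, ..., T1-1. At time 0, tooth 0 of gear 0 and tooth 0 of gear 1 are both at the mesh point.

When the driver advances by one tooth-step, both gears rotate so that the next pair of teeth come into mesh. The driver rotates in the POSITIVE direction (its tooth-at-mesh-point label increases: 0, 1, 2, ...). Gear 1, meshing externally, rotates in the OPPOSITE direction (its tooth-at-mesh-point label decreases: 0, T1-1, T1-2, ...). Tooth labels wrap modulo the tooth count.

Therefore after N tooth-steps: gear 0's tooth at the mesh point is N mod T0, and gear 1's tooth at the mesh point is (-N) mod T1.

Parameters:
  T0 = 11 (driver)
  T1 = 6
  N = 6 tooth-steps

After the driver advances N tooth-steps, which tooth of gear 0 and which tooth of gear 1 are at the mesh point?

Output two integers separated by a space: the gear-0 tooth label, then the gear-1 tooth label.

Gear 0 (driver, T0=11): tooth at mesh = N mod T0
  6 = 0 * 11 + 6, so 6 mod 11 = 6
  gear 0 tooth = 6
Gear 1 (driven, T1=6): tooth at mesh = (-N) mod T1
  6 = 1 * 6 + 0, so 6 mod 6 = 0
  (-6) mod 6 = 0
Mesh after 6 steps: gear-0 tooth 6 meets gear-1 tooth 0

Answer: 6 0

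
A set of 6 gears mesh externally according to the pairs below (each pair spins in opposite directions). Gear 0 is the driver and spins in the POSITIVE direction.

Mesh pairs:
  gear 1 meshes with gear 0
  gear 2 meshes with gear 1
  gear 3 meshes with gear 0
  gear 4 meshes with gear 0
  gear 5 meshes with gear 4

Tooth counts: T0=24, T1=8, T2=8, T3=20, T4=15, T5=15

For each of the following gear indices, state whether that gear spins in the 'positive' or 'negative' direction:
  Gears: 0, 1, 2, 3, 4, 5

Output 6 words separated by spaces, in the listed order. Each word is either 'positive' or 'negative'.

Answer: positive negative positive negative negative positive

Derivation:
Gear 0 (driver): positive (depth 0)
  gear 1: meshes with gear 0 -> depth 1 -> negative (opposite of gear 0)
  gear 2: meshes with gear 1 -> depth 2 -> positive (opposite of gear 1)
  gear 3: meshes with gear 0 -> depth 1 -> negative (opposite of gear 0)
  gear 4: meshes with gear 0 -> depth 1 -> negative (opposite of gear 0)
  gear 5: meshes with gear 4 -> depth 2 -> positive (opposite of gear 4)
Queried indices 0, 1, 2, 3, 4, 5 -> positive, negative, positive, negative, negative, positive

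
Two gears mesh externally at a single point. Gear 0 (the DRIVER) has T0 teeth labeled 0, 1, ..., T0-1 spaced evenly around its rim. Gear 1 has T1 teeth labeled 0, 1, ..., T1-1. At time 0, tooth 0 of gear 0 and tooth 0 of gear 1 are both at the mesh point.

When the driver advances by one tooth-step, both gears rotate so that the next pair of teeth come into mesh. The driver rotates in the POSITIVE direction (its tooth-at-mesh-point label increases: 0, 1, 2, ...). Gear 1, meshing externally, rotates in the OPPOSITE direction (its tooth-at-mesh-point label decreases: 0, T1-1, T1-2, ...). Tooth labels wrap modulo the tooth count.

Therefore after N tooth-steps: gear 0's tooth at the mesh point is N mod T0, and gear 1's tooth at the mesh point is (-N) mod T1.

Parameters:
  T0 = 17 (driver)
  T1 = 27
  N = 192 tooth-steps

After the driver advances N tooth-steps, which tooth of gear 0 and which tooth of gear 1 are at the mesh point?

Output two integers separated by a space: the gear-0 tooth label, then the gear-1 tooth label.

Gear 0 (driver, T0=17): tooth at mesh = N mod T0
  192 = 11 * 17 + 5, so 192 mod 17 = 5
  gear 0 tooth = 5
Gear 1 (driven, T1=27): tooth at mesh = (-N) mod T1
  192 = 7 * 27 + 3, so 192 mod 27 = 3
  (-192) mod 27 = (-3) mod 27 = 27 - 3 = 24
Mesh after 192 steps: gear-0 tooth 5 meets gear-1 tooth 24

Answer: 5 24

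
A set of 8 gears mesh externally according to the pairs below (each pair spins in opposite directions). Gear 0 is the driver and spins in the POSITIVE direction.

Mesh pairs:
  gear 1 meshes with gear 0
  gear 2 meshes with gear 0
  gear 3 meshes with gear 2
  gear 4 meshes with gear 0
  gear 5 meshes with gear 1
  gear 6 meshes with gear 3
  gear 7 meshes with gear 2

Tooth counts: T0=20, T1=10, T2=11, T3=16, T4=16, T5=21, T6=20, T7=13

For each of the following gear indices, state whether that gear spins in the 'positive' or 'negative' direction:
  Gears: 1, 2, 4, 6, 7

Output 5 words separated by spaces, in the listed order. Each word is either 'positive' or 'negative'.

Answer: negative negative negative negative positive

Derivation:
Gear 0 (driver): positive (depth 0)
  gear 1: meshes with gear 0 -> depth 1 -> negative (opposite of gear 0)
  gear 2: meshes with gear 0 -> depth 1 -> negative (opposite of gear 0)
  gear 3: meshes with gear 2 -> depth 2 -> positive (opposite of gear 2)
  gear 4: meshes with gear 0 -> depth 1 -> negative (opposite of gear 0)
  gear 5: meshes with gear 1 -> depth 2 -> positive (opposite of gear 1)
  gear 6: meshes with gear 3 -> depth 3 -> negative (opposite of gear 3)
  gear 7: meshes with gear 2 -> depth 2 -> positive (opposite of gear 2)
Queried indices 1, 2, 4, 6, 7 -> negative, negative, negative, negative, positive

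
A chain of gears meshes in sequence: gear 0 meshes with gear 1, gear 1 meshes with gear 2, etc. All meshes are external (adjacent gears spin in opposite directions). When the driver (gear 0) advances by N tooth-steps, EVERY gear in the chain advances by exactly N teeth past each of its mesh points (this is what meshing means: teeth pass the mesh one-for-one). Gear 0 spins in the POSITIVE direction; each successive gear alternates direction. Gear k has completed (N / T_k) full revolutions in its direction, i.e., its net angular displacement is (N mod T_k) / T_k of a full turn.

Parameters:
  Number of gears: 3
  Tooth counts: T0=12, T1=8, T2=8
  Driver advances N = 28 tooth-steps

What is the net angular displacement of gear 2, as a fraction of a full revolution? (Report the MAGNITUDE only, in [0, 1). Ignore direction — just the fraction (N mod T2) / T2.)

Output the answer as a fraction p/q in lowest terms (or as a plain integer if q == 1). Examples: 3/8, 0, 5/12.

Answer: 1/2

Derivation:
Chain of 3 gears, tooth counts: [12, 8, 8]
  gear 0: T0=12, direction=positive, advance = 28 mod 12 = 4 teeth = 4/12 turn
  gear 1: T1=8, direction=negative, advance = 28 mod 8 = 4 teeth = 4/8 turn
  gear 2: T2=8, direction=positive, advance = 28 mod 8 = 4 teeth = 4/8 turn
Gear 2: 28 mod 8 = 4
Fraction = 4 / 8 = 1/2 (gcd(4,8)=4) = 1/2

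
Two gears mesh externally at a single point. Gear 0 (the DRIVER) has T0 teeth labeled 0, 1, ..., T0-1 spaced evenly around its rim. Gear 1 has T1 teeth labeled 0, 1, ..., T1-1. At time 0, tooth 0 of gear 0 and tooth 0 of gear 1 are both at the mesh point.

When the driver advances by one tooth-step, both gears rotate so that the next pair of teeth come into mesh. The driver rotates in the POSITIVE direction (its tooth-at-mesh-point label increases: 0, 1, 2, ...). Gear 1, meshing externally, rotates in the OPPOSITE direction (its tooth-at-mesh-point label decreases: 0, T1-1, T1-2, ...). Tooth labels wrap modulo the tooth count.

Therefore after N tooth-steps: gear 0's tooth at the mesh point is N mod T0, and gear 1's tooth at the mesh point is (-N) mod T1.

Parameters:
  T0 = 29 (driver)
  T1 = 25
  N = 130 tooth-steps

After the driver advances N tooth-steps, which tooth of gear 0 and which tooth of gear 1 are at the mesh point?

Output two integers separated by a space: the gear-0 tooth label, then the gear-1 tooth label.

Gear 0 (driver, T0=29): tooth at mesh = N mod T0
  130 = 4 * 29 + 14, so 130 mod 29 = 14
  gear 0 tooth = 14
Gear 1 (driven, T1=25): tooth at mesh = (-N) mod T1
  130 = 5 * 25 + 5, so 130 mod 25 = 5
  (-130) mod 25 = (-5) mod 25 = 25 - 5 = 20
Mesh after 130 steps: gear-0 tooth 14 meets gear-1 tooth 20

Answer: 14 20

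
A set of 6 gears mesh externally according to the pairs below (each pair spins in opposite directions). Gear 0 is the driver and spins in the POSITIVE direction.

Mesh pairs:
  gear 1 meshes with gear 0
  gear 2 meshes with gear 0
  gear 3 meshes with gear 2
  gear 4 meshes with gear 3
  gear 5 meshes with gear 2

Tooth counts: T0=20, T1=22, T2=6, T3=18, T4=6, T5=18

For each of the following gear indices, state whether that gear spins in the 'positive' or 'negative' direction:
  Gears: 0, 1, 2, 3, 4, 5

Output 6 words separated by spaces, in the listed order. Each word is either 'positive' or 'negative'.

Answer: positive negative negative positive negative positive

Derivation:
Gear 0 (driver): positive (depth 0)
  gear 1: meshes with gear 0 -> depth 1 -> negative (opposite of gear 0)
  gear 2: meshes with gear 0 -> depth 1 -> negative (opposite of gear 0)
  gear 3: meshes with gear 2 -> depth 2 -> positive (opposite of gear 2)
  gear 4: meshes with gear 3 -> depth 3 -> negative (opposite of gear 3)
  gear 5: meshes with gear 2 -> depth 2 -> positive (opposite of gear 2)
Queried indices 0, 1, 2, 3, 4, 5 -> positive, negative, negative, positive, negative, positive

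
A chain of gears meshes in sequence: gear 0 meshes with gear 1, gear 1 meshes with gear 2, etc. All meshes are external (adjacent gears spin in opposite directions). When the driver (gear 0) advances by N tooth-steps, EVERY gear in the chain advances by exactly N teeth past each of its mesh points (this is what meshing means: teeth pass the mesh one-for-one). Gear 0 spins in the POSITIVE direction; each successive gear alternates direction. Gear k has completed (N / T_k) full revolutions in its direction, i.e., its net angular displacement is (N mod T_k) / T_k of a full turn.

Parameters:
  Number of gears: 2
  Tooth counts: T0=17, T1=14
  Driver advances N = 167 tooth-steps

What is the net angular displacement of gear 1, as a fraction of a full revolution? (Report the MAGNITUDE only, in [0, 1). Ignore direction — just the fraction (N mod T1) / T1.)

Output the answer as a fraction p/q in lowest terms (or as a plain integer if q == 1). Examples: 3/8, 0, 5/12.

Answer: 13/14

Derivation:
Chain of 2 gears, tooth counts: [17, 14]
  gear 0: T0=17, direction=positive, advance = 167 mod 17 = 14 teeth = 14/17 turn
  gear 1: T1=14, direction=negative, advance = 167 mod 14 = 13 teeth = 13/14 turn
Gear 1: 167 mod 14 = 13
Fraction = 13 / 14 = 13/14 (gcd(13,14)=1) = 13/14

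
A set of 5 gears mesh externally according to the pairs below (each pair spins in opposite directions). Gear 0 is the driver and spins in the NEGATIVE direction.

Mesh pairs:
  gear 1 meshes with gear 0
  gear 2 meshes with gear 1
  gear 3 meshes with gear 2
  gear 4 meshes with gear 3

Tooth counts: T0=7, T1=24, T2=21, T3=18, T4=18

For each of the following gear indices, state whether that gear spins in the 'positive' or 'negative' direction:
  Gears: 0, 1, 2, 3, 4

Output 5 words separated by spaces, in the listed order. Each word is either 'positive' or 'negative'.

Answer: negative positive negative positive negative

Derivation:
Gear 0 (driver): negative (depth 0)
  gear 1: meshes with gear 0 -> depth 1 -> positive (opposite of gear 0)
  gear 2: meshes with gear 1 -> depth 2 -> negative (opposite of gear 1)
  gear 3: meshes with gear 2 -> depth 3 -> positive (opposite of gear 2)
  gear 4: meshes with gear 3 -> depth 4 -> negative (opposite of gear 3)
Queried indices 0, 1, 2, 3, 4 -> negative, positive, negative, positive, negative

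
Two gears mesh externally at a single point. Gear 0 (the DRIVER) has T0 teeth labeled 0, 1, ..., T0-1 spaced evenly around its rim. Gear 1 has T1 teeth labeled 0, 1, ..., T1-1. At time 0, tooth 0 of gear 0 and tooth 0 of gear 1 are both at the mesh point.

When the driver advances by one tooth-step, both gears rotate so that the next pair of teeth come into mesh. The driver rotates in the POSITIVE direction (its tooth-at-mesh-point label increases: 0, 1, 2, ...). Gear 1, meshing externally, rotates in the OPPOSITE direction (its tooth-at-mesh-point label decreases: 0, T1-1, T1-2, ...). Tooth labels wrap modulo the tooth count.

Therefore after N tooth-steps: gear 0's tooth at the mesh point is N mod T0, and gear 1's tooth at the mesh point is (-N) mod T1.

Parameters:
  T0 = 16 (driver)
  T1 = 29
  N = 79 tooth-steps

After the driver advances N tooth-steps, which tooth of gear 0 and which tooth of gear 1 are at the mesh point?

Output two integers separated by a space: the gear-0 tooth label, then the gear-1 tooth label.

Answer: 15 8

Derivation:
Gear 0 (driver, T0=16): tooth at mesh = N mod T0
  79 = 4 * 16 + 15, so 79 mod 16 = 15
  gear 0 tooth = 15
Gear 1 (driven, T1=29): tooth at mesh = (-N) mod T1
  79 = 2 * 29 + 21, so 79 mod 29 = 21
  (-79) mod 29 = (-21) mod 29 = 29 - 21 = 8
Mesh after 79 steps: gear-0 tooth 15 meets gear-1 tooth 8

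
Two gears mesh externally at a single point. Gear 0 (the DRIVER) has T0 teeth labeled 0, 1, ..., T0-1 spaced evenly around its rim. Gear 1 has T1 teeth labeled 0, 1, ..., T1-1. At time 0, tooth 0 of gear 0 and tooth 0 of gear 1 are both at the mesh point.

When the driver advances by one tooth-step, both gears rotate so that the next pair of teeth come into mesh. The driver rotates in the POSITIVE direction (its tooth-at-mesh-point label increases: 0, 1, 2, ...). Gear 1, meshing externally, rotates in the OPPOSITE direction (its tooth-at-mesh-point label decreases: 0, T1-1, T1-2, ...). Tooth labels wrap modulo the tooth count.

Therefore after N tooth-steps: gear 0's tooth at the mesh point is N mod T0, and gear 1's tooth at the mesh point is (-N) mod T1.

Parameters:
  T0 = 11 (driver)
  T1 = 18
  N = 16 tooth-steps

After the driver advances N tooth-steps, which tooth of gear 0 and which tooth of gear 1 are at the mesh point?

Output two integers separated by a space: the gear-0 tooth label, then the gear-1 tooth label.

Answer: 5 2

Derivation:
Gear 0 (driver, T0=11): tooth at mesh = N mod T0
  16 = 1 * 11 + 5, so 16 mod 11 = 5
  gear 0 tooth = 5
Gear 1 (driven, T1=18): tooth at mesh = (-N) mod T1
  16 = 0 * 18 + 16, so 16 mod 18 = 16
  (-16) mod 18 = (-16) mod 18 = 18 - 16 = 2
Mesh after 16 steps: gear-0 tooth 5 meets gear-1 tooth 2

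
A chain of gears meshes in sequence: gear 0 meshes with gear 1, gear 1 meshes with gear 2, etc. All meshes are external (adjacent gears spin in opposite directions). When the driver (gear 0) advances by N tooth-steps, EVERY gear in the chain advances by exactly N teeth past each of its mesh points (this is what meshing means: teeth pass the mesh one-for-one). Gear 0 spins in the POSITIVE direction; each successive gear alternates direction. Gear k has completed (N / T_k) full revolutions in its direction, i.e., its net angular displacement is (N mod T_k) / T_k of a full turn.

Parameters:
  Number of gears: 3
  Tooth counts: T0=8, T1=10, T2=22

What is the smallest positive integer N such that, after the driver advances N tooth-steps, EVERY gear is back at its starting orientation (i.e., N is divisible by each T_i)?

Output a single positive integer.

Gear k returns to start when N is a multiple of T_k.
All gears at start simultaneously when N is a common multiple of [8, 10, 22]; the smallest such N is lcm(8, 10, 22).
Start: lcm = T0 = 8
Fold in T1=10: gcd(8, 10) = 2; lcm(8, 10) = 8 * 10 / 2 = 80 / 2 = 40
Fold in T2=22: gcd(40, 22) = 2; lcm(40, 22) = 40 * 22 / 2 = 880 / 2 = 440
Full cycle length = 440

Answer: 440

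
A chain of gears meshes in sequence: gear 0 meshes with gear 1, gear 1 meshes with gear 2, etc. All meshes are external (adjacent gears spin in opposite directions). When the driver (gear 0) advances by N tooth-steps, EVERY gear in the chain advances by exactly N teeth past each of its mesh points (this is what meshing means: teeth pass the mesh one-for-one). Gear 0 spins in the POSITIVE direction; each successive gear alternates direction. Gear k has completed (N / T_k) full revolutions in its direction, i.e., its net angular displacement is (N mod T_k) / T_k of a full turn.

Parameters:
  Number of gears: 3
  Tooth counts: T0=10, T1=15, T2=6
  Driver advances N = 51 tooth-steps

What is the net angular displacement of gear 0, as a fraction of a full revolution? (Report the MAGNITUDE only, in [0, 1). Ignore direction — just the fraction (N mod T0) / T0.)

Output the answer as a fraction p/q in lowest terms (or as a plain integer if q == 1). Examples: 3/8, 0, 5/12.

Answer: 1/10

Derivation:
Chain of 3 gears, tooth counts: [10, 15, 6]
  gear 0: T0=10, direction=positive, advance = 51 mod 10 = 1 teeth = 1/10 turn
  gear 1: T1=15, direction=negative, advance = 51 mod 15 = 6 teeth = 6/15 turn
  gear 2: T2=6, direction=positive, advance = 51 mod 6 = 3 teeth = 3/6 turn
Gear 0: 51 mod 10 = 1
Fraction = 1 / 10 = 1/10 (gcd(1,10)=1) = 1/10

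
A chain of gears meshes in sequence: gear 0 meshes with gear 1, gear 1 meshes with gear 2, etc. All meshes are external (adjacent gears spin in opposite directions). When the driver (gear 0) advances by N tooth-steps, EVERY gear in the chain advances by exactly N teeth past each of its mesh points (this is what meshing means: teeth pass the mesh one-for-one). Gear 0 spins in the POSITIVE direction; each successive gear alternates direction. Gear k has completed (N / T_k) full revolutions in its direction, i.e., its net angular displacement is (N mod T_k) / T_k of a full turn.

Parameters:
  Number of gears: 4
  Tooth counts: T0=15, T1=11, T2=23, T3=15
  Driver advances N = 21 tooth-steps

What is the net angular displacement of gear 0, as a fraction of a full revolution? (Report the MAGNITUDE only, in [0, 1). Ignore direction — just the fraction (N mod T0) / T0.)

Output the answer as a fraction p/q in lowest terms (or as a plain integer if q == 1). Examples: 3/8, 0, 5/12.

Answer: 2/5

Derivation:
Chain of 4 gears, tooth counts: [15, 11, 23, 15]
  gear 0: T0=15, direction=positive, advance = 21 mod 15 = 6 teeth = 6/15 turn
  gear 1: T1=11, direction=negative, advance = 21 mod 11 = 10 teeth = 10/11 turn
  gear 2: T2=23, direction=positive, advance = 21 mod 23 = 21 teeth = 21/23 turn
  gear 3: T3=15, direction=negative, advance = 21 mod 15 = 6 teeth = 6/15 turn
Gear 0: 21 mod 15 = 6
Fraction = 6 / 15 = 2/5 (gcd(6,15)=3) = 2/5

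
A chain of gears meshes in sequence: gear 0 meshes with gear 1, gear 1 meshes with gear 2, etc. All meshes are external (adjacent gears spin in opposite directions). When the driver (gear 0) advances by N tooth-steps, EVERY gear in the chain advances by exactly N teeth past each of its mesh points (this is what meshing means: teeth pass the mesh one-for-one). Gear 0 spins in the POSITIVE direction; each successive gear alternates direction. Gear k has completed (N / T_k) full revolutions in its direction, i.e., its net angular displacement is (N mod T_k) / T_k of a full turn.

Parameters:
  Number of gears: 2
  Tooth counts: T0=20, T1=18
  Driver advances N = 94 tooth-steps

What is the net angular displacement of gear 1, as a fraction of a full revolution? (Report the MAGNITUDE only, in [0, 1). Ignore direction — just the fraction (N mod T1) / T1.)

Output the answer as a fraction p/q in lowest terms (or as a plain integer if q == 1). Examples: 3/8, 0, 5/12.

Chain of 2 gears, tooth counts: [20, 18]
  gear 0: T0=20, direction=positive, advance = 94 mod 20 = 14 teeth = 14/20 turn
  gear 1: T1=18, direction=negative, advance = 94 mod 18 = 4 teeth = 4/18 turn
Gear 1: 94 mod 18 = 4
Fraction = 4 / 18 = 2/9 (gcd(4,18)=2) = 2/9

Answer: 2/9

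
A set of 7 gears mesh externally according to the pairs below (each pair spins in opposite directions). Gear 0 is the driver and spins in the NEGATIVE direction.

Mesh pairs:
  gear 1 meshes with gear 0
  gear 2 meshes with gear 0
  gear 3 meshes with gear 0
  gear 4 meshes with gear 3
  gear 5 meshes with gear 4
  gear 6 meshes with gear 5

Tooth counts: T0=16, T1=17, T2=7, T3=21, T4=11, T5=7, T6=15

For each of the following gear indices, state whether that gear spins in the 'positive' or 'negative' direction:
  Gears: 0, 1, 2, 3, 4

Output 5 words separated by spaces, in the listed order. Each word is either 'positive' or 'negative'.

Gear 0 (driver): negative (depth 0)
  gear 1: meshes with gear 0 -> depth 1 -> positive (opposite of gear 0)
  gear 2: meshes with gear 0 -> depth 1 -> positive (opposite of gear 0)
  gear 3: meshes with gear 0 -> depth 1 -> positive (opposite of gear 0)
  gear 4: meshes with gear 3 -> depth 2 -> negative (opposite of gear 3)
  gear 5: meshes with gear 4 -> depth 3 -> positive (opposite of gear 4)
  gear 6: meshes with gear 5 -> depth 4 -> negative (opposite of gear 5)
Queried indices 0, 1, 2, 3, 4 -> negative, positive, positive, positive, negative

Answer: negative positive positive positive negative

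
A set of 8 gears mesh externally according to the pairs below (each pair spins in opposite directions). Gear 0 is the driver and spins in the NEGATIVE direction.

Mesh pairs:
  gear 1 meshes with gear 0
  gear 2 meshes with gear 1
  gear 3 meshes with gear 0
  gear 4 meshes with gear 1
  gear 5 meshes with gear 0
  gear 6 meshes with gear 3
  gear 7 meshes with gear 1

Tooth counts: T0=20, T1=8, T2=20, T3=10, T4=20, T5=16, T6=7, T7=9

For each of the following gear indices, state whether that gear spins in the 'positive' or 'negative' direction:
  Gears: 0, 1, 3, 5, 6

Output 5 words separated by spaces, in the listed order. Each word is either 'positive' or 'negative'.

Gear 0 (driver): negative (depth 0)
  gear 1: meshes with gear 0 -> depth 1 -> positive (opposite of gear 0)
  gear 2: meshes with gear 1 -> depth 2 -> negative (opposite of gear 1)
  gear 3: meshes with gear 0 -> depth 1 -> positive (opposite of gear 0)
  gear 4: meshes with gear 1 -> depth 2 -> negative (opposite of gear 1)
  gear 5: meshes with gear 0 -> depth 1 -> positive (opposite of gear 0)
  gear 6: meshes with gear 3 -> depth 2 -> negative (opposite of gear 3)
  gear 7: meshes with gear 1 -> depth 2 -> negative (opposite of gear 1)
Queried indices 0, 1, 3, 5, 6 -> negative, positive, positive, positive, negative

Answer: negative positive positive positive negative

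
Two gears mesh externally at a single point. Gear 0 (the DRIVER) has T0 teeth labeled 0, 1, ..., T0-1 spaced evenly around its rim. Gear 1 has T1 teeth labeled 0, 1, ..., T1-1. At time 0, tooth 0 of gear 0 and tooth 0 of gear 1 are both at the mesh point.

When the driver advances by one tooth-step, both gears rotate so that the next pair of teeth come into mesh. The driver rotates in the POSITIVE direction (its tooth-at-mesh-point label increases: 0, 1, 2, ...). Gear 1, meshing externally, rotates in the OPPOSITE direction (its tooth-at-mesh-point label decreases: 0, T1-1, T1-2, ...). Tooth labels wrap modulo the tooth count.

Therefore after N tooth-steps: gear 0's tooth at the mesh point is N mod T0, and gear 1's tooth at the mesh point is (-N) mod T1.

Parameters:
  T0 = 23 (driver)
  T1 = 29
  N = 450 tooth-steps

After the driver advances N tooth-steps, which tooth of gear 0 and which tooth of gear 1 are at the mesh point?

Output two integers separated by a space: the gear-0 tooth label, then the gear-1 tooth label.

Answer: 13 14

Derivation:
Gear 0 (driver, T0=23): tooth at mesh = N mod T0
  450 = 19 * 23 + 13, so 450 mod 23 = 13
  gear 0 tooth = 13
Gear 1 (driven, T1=29): tooth at mesh = (-N) mod T1
  450 = 15 * 29 + 15, so 450 mod 29 = 15
  (-450) mod 29 = (-15) mod 29 = 29 - 15 = 14
Mesh after 450 steps: gear-0 tooth 13 meets gear-1 tooth 14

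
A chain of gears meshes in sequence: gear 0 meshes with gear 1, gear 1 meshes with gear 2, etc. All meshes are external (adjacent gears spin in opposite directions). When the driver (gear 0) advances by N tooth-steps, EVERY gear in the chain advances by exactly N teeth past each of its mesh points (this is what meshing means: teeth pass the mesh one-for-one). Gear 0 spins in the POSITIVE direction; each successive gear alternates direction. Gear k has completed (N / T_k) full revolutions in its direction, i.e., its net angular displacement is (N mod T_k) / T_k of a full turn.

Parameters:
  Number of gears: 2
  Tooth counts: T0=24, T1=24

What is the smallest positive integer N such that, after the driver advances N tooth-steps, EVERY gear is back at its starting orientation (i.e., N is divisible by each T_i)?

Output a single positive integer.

Gear k returns to start when N is a multiple of T_k.
All gears at start simultaneously when N is a common multiple of [24, 24]; the smallest such N is lcm(24, 24).
Start: lcm = T0 = 24
Fold in T1=24: gcd(24, 24) = 24; lcm(24, 24) = 24 * 24 / 24 = 576 / 24 = 24
Full cycle length = 24

Answer: 24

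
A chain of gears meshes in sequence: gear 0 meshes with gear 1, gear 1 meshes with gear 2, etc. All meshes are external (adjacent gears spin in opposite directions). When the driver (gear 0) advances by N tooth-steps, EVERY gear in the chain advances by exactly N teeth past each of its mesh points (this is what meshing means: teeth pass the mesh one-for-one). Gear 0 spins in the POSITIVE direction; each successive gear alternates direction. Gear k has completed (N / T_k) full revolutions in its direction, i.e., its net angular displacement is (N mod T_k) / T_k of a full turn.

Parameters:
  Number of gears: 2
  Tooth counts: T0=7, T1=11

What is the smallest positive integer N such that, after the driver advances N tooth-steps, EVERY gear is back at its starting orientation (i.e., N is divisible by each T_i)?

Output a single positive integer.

Gear k returns to start when N is a multiple of T_k.
All gears at start simultaneously when N is a common multiple of [7, 11]; the smallest such N is lcm(7, 11).
Start: lcm = T0 = 7
Fold in T1=11: gcd(7, 11) = 1; lcm(7, 11) = 7 * 11 / 1 = 77 / 1 = 77
Full cycle length = 77

Answer: 77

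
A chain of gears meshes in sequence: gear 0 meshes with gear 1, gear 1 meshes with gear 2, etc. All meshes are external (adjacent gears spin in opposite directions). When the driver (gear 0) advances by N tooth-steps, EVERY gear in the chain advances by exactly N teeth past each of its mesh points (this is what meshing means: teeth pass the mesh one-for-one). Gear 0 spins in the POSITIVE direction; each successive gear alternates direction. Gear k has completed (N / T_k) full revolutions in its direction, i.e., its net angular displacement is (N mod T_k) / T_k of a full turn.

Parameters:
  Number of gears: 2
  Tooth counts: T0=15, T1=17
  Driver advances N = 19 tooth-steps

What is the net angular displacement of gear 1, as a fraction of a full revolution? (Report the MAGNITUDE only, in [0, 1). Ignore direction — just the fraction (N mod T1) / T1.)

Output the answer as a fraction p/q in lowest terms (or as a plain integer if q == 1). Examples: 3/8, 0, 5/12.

Answer: 2/17

Derivation:
Chain of 2 gears, tooth counts: [15, 17]
  gear 0: T0=15, direction=positive, advance = 19 mod 15 = 4 teeth = 4/15 turn
  gear 1: T1=17, direction=negative, advance = 19 mod 17 = 2 teeth = 2/17 turn
Gear 1: 19 mod 17 = 2
Fraction = 2 / 17 = 2/17 (gcd(2,17)=1) = 2/17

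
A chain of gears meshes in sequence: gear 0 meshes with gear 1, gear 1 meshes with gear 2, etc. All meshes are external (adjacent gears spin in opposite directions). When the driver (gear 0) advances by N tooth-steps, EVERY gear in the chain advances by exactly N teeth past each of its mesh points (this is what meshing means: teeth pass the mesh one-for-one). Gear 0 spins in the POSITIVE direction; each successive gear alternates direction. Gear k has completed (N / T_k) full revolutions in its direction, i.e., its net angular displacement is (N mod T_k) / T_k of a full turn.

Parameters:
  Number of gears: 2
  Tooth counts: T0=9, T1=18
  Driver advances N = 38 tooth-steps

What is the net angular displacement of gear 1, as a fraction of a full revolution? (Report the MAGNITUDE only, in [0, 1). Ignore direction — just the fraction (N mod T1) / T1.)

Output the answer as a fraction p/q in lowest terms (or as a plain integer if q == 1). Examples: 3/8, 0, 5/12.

Chain of 2 gears, tooth counts: [9, 18]
  gear 0: T0=9, direction=positive, advance = 38 mod 9 = 2 teeth = 2/9 turn
  gear 1: T1=18, direction=negative, advance = 38 mod 18 = 2 teeth = 2/18 turn
Gear 1: 38 mod 18 = 2
Fraction = 2 / 18 = 1/9 (gcd(2,18)=2) = 1/9

Answer: 1/9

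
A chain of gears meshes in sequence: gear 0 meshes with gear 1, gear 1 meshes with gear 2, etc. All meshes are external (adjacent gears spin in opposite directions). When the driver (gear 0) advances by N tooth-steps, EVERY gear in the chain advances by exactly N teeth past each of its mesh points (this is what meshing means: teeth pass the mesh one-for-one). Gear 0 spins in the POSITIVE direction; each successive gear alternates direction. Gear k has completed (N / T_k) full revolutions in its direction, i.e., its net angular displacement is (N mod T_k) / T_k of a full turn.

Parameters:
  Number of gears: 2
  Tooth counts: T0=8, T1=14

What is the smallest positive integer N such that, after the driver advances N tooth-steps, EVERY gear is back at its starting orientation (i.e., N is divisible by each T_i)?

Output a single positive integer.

Gear k returns to start when N is a multiple of T_k.
All gears at start simultaneously when N is a common multiple of [8, 14]; the smallest such N is lcm(8, 14).
Start: lcm = T0 = 8
Fold in T1=14: gcd(8, 14) = 2; lcm(8, 14) = 8 * 14 / 2 = 112 / 2 = 56
Full cycle length = 56

Answer: 56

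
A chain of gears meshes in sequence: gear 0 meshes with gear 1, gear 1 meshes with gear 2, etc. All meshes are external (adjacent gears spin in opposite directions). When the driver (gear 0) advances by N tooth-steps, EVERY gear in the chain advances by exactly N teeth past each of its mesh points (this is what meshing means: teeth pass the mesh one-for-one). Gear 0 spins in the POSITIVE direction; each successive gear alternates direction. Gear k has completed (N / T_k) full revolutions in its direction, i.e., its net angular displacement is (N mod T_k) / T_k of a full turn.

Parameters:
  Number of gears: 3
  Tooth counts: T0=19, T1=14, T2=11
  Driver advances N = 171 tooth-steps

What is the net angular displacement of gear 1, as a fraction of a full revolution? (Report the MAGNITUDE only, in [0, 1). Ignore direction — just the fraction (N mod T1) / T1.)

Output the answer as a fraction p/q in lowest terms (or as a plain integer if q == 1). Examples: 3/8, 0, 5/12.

Answer: 3/14

Derivation:
Chain of 3 gears, tooth counts: [19, 14, 11]
  gear 0: T0=19, direction=positive, advance = 171 mod 19 = 0 teeth = 0/19 turn
  gear 1: T1=14, direction=negative, advance = 171 mod 14 = 3 teeth = 3/14 turn
  gear 2: T2=11, direction=positive, advance = 171 mod 11 = 6 teeth = 6/11 turn
Gear 1: 171 mod 14 = 3
Fraction = 3 / 14 = 3/14 (gcd(3,14)=1) = 3/14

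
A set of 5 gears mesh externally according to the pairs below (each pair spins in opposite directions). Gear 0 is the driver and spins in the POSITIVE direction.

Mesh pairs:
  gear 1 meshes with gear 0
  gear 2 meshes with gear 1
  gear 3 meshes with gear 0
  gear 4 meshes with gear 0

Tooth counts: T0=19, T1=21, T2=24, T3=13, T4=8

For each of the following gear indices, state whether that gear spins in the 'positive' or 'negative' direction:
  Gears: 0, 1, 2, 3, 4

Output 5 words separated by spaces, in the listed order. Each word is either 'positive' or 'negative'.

Answer: positive negative positive negative negative

Derivation:
Gear 0 (driver): positive (depth 0)
  gear 1: meshes with gear 0 -> depth 1 -> negative (opposite of gear 0)
  gear 2: meshes with gear 1 -> depth 2 -> positive (opposite of gear 1)
  gear 3: meshes with gear 0 -> depth 1 -> negative (opposite of gear 0)
  gear 4: meshes with gear 0 -> depth 1 -> negative (opposite of gear 0)
Queried indices 0, 1, 2, 3, 4 -> positive, negative, positive, negative, negative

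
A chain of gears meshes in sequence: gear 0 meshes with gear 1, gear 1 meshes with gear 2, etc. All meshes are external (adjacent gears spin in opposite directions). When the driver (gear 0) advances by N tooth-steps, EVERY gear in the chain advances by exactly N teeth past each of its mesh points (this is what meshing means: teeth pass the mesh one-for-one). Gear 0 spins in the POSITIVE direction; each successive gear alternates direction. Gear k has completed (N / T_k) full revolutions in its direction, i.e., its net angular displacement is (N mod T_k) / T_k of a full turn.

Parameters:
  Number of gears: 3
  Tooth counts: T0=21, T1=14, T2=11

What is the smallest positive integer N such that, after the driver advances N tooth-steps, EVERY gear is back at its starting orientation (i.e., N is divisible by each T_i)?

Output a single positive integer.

Answer: 462

Derivation:
Gear k returns to start when N is a multiple of T_k.
All gears at start simultaneously when N is a common multiple of [21, 14, 11]; the smallest such N is lcm(21, 14, 11).
Start: lcm = T0 = 21
Fold in T1=14: gcd(21, 14) = 7; lcm(21, 14) = 21 * 14 / 7 = 294 / 7 = 42
Fold in T2=11: gcd(42, 11) = 1; lcm(42, 11) = 42 * 11 / 1 = 462 / 1 = 462
Full cycle length = 462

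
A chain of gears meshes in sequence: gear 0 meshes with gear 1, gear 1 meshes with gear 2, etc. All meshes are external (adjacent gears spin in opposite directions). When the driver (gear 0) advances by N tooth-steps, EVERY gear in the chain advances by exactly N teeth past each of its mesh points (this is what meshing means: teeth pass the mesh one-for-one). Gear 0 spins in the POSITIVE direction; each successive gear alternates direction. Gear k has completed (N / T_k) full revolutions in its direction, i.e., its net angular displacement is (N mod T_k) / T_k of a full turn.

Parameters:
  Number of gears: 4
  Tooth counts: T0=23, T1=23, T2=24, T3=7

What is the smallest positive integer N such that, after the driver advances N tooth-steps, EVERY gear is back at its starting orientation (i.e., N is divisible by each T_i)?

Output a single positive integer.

Gear k returns to start when N is a multiple of T_k.
All gears at start simultaneously when N is a common multiple of [23, 23, 24, 7]; the smallest such N is lcm(23, 23, 24, 7).
Start: lcm = T0 = 23
Fold in T1=23: gcd(23, 23) = 23; lcm(23, 23) = 23 * 23 / 23 = 529 / 23 = 23
Fold in T2=24: gcd(23, 24) = 1; lcm(23, 24) = 23 * 24 / 1 = 552 / 1 = 552
Fold in T3=7: gcd(552, 7) = 1; lcm(552, 7) = 552 * 7 / 1 = 3864 / 1 = 3864
Full cycle length = 3864

Answer: 3864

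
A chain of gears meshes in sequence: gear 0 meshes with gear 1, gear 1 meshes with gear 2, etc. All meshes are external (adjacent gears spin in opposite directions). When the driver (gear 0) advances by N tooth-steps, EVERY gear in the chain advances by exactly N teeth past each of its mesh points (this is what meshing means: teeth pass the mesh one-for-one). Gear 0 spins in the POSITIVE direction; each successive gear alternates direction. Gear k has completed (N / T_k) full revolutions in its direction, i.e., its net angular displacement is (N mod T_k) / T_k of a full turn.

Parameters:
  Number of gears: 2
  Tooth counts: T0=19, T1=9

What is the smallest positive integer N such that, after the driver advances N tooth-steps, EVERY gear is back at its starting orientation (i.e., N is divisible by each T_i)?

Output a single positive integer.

Gear k returns to start when N is a multiple of T_k.
All gears at start simultaneously when N is a common multiple of [19, 9]; the smallest such N is lcm(19, 9).
Start: lcm = T0 = 19
Fold in T1=9: gcd(19, 9) = 1; lcm(19, 9) = 19 * 9 / 1 = 171 / 1 = 171
Full cycle length = 171

Answer: 171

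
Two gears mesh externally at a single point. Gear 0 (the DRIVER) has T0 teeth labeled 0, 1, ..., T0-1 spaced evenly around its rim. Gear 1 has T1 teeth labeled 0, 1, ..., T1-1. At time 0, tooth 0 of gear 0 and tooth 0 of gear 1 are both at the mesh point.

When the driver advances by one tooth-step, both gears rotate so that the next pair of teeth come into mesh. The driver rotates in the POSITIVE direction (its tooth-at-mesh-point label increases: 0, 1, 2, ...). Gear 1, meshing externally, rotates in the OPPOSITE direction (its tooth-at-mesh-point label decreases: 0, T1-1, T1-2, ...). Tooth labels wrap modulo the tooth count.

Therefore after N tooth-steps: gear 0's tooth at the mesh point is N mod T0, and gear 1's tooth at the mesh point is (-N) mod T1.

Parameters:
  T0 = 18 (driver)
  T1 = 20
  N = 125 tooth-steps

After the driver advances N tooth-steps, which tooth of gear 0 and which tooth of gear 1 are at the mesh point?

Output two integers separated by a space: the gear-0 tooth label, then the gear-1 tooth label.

Answer: 17 15

Derivation:
Gear 0 (driver, T0=18): tooth at mesh = N mod T0
  125 = 6 * 18 + 17, so 125 mod 18 = 17
  gear 0 tooth = 17
Gear 1 (driven, T1=20): tooth at mesh = (-N) mod T1
  125 = 6 * 20 + 5, so 125 mod 20 = 5
  (-125) mod 20 = (-5) mod 20 = 20 - 5 = 15
Mesh after 125 steps: gear-0 tooth 17 meets gear-1 tooth 15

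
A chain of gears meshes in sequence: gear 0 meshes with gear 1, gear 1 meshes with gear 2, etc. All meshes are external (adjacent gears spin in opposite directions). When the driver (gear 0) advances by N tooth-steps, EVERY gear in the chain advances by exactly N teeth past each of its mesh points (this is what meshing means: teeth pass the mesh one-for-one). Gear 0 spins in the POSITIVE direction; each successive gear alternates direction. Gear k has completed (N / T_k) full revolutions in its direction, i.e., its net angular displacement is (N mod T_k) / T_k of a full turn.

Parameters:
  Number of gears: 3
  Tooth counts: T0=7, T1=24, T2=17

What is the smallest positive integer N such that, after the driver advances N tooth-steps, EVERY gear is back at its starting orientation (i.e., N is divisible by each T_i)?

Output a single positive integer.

Gear k returns to start when N is a multiple of T_k.
All gears at start simultaneously when N is a common multiple of [7, 24, 17]; the smallest such N is lcm(7, 24, 17).
Start: lcm = T0 = 7
Fold in T1=24: gcd(7, 24) = 1; lcm(7, 24) = 7 * 24 / 1 = 168 / 1 = 168
Fold in T2=17: gcd(168, 17) = 1; lcm(168, 17) = 168 * 17 / 1 = 2856 / 1 = 2856
Full cycle length = 2856

Answer: 2856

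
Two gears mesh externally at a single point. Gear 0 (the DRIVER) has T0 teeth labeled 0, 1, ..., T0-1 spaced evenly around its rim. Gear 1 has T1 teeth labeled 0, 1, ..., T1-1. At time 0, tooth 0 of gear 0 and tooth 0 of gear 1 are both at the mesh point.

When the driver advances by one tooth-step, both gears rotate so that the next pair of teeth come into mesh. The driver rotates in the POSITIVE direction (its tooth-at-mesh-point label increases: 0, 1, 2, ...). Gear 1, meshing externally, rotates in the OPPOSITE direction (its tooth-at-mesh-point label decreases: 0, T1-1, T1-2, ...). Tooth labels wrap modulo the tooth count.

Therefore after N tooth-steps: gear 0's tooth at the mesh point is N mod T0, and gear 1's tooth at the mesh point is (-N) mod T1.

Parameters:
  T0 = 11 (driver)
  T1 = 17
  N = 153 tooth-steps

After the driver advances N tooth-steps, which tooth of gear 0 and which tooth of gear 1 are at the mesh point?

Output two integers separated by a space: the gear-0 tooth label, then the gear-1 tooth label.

Answer: 10 0

Derivation:
Gear 0 (driver, T0=11): tooth at mesh = N mod T0
  153 = 13 * 11 + 10, so 153 mod 11 = 10
  gear 0 tooth = 10
Gear 1 (driven, T1=17): tooth at mesh = (-N) mod T1
  153 = 9 * 17 + 0, so 153 mod 17 = 0
  (-153) mod 17 = 0
Mesh after 153 steps: gear-0 tooth 10 meets gear-1 tooth 0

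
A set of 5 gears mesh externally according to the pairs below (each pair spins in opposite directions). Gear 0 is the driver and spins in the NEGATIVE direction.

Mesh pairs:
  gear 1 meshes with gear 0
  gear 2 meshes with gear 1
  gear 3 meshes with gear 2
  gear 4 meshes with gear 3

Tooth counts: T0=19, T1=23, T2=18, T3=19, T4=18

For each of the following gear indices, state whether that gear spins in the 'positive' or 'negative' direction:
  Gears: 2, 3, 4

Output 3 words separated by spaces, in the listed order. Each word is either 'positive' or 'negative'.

Answer: negative positive negative

Derivation:
Gear 0 (driver): negative (depth 0)
  gear 1: meshes with gear 0 -> depth 1 -> positive (opposite of gear 0)
  gear 2: meshes with gear 1 -> depth 2 -> negative (opposite of gear 1)
  gear 3: meshes with gear 2 -> depth 3 -> positive (opposite of gear 2)
  gear 4: meshes with gear 3 -> depth 4 -> negative (opposite of gear 3)
Queried indices 2, 3, 4 -> negative, positive, negative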